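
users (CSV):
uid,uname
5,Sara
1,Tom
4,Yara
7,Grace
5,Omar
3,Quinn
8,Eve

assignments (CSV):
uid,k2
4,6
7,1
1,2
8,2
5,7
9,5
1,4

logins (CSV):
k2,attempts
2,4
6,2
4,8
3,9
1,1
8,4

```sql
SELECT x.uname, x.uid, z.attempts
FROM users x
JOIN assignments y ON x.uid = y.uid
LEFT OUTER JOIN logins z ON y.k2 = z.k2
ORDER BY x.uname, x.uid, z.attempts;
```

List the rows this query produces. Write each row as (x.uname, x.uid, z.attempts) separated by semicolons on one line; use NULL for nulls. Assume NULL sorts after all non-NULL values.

Evaluate left to right. First `users x INNER JOIN assignments y` on uid: 7 row(s).
Then LEFT JOIN `logins z` on k2: each of those 7 rows is kept; rows whose y.k2 has no match in z get NULL for z's columns.

(Eve, 8, 4); (Grace, 7, 1); (Omar, 5, NULL); (Sara, 5, NULL); (Tom, 1, 4); (Tom, 1, 8); (Yara, 4, 2)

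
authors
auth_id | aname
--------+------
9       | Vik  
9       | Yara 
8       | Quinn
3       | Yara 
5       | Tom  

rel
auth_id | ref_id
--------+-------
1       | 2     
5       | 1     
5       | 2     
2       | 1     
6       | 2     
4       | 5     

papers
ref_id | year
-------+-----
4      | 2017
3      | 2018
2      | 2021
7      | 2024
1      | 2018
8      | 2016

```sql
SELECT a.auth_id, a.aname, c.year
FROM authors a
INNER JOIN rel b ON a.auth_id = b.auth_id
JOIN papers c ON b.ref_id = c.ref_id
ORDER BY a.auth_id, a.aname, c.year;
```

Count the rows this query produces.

2

Evaluate left to right. First `authors a INNER JOIN rel b` on auth_id: 2 row(s).
Then INNER JOIN `papers c` on ref_id: keep only rows whose b.ref_id appears in c.
Result: 2 row(s).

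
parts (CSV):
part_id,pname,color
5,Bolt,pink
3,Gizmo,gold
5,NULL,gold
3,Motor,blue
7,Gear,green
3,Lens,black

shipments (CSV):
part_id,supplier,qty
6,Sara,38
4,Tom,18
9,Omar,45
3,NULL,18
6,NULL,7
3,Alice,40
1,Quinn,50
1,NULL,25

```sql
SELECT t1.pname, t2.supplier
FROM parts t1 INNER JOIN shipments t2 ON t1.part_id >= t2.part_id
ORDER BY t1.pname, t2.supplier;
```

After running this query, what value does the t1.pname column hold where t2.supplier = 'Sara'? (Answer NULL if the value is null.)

Gear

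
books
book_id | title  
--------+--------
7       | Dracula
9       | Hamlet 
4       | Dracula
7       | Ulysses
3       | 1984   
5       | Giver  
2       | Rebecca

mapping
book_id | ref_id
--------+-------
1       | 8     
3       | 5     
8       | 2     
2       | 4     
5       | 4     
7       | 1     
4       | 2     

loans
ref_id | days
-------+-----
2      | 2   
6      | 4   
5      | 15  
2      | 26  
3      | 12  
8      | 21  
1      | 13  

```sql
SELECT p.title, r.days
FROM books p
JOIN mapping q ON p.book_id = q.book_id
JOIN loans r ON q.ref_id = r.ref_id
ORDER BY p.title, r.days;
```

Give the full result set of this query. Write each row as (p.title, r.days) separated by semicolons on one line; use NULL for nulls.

(1984, 15); (Dracula, 2); (Dracula, 13); (Dracula, 26); (Ulysses, 13)

Evaluate left to right. First `books p INNER JOIN mapping q` on book_id: 6 row(s).
Then INNER JOIN `loans r` on ref_id: keep only rows whose q.ref_id appears in r.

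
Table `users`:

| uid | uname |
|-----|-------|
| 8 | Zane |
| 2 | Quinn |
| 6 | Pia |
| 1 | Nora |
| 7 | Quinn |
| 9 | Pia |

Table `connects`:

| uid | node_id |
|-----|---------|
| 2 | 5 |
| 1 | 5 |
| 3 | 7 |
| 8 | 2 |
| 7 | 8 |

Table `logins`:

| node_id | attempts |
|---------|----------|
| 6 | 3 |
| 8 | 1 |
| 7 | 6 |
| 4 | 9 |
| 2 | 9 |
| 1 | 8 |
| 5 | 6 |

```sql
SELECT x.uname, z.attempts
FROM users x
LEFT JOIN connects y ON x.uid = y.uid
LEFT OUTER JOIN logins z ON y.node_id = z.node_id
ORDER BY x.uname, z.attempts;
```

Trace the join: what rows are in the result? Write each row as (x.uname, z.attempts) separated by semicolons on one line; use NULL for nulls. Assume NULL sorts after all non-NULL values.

Evaluate left to right. First `users x LEFT JOIN connects y` on uid: 6 row(s).
Then LEFT JOIN `logins z` on node_id: each of those 6 rows is kept; rows whose y.node_id has no match in z get NULL for z's columns.

(Nora, 6); (Pia, NULL); (Pia, NULL); (Quinn, 1); (Quinn, 6); (Zane, 9)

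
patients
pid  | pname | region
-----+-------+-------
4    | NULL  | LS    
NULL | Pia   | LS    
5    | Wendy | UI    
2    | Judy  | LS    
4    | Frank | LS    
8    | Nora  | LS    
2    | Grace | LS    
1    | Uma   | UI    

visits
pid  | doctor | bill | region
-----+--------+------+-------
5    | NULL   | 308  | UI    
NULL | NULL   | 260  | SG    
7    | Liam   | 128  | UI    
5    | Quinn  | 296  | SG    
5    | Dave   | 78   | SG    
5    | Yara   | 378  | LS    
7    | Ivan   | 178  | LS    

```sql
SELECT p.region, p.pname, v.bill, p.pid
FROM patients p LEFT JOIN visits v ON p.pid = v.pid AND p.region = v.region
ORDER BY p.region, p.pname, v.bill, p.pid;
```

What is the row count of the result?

LEFT JOIN keeps every row from `patients`; unmatched rows get NULL for `visits`'s columns.
Matching on p.pid = v.pid AND p.region = v.region. A NULL in a compared column never satisfies the condition.
- p[0] pid=4, region=LS → no match; kept with NULLs on the v side.
- p[1] pid=NULL, region=LS → no match; kept with NULLs on the v side.
- p[2] pid=5, region=UI → 1 match(es) in v → 1 row(s).
- p[3] pid=2, region=LS → no match; kept with NULLs on the v side.
- p[4] pid=4, region=LS → no match; kept with NULLs on the v side.
- p[5] pid=8, region=LS → no match; kept with NULLs on the v side.
- p[6] pid=2, region=LS → no match; kept with NULLs on the v side.
- p[7] pid=1, region=UI → no match; kept with NULLs on the v side.
Total: 1 matched + 7 padded = 8 rows.

8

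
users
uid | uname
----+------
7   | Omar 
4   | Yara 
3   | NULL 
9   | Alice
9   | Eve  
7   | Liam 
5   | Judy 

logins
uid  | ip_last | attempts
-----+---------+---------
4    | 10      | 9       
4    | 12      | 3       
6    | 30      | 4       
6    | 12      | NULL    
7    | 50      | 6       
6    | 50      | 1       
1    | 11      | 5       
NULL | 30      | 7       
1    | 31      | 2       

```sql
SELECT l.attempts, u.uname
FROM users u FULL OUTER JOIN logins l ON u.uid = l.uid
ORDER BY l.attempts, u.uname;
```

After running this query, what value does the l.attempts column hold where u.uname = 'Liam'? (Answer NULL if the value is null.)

6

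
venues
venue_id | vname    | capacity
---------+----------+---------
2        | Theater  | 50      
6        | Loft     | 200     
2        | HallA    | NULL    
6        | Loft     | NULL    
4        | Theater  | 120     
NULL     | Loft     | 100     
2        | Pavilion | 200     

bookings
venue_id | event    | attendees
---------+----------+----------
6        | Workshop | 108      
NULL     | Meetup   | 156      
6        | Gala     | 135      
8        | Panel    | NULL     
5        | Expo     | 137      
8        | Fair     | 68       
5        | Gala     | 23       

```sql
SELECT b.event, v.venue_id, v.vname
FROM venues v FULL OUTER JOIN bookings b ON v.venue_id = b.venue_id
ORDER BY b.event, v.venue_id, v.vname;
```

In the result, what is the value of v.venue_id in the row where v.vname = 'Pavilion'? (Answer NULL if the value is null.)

2

FULL OUTER JOIN keeps every row from both sides; unmatched rows get NULL for the other side's columns.
Matching on v.venue_id = b.venue_id. A NULL in a compared column never satisfies the condition.
- v[0] venue_id=2 → no match; kept with NULLs on the b side.
- v[1] venue_id=6 → 2 match(es) in b → 2 row(s).
- v[2] venue_id=2 → no match; kept with NULLs on the b side.
- v[3] venue_id=6 → 2 match(es) in b → 2 row(s).
- v[4] venue_id=4 → no match; kept with NULLs on the b side.
- v[5] venue_id=NULL → no match; kept with NULLs on the b side.
- v[6] venue_id=2 → no match; kept with NULLs on the b side.
- 5 row(s) from b found no v partner → padded with NULL.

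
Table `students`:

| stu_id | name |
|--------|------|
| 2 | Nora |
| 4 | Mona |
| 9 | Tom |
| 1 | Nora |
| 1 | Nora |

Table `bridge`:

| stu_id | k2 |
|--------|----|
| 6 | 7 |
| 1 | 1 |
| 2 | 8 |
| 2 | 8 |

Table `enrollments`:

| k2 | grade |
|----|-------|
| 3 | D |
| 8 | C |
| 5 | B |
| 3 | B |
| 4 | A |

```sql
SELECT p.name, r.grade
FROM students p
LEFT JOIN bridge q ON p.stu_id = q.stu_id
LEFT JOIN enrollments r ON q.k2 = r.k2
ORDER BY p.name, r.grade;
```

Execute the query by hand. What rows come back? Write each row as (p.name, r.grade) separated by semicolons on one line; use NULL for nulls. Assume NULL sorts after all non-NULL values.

(Mona, NULL); (Nora, C); (Nora, C); (Nora, NULL); (Nora, NULL); (Tom, NULL)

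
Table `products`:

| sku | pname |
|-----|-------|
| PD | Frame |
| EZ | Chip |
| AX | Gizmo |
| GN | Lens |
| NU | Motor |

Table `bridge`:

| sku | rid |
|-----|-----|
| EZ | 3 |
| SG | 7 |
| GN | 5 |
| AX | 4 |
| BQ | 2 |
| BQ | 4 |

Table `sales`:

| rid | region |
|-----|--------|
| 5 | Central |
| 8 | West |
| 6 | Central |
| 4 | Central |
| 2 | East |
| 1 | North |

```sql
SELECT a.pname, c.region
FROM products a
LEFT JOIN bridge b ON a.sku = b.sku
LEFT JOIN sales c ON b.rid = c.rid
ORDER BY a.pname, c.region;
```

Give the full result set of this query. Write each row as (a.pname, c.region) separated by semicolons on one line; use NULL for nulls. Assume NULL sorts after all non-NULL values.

Evaluate left to right. First `products a LEFT JOIN bridge b` on sku: 5 row(s).
Then LEFT JOIN `sales c` on rid: each of those 5 rows is kept; rows whose b.rid has no match in c get NULL for c's columns.

(Chip, NULL); (Frame, NULL); (Gizmo, Central); (Lens, Central); (Motor, NULL)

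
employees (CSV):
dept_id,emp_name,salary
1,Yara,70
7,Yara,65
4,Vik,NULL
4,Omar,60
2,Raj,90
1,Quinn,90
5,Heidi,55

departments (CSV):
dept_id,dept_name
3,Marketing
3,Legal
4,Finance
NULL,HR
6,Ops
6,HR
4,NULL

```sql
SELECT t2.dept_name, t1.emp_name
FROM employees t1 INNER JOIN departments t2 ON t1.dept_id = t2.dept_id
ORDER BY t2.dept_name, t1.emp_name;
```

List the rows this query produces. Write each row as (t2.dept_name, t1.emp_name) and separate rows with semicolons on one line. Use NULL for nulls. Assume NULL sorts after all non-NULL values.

INNER JOIN keeps only pairs where the ON condition holds.
Matching on t1.dept_id = t2.dept_id. A NULL in a compared column never satisfies the condition.
- dept_id=1: no matching t2 row, dropped.
- dept_id=7: no matching t2 row, dropped.
- dept_id=4: 2 matching t2 row(s), so 2 row(s) emitted.
- dept_id=4: 2 matching t2 row(s), so 2 row(s) emitted.
- dept_id=2: no matching t2 row, dropped.
- dept_id=1: no matching t2 row, dropped.
- dept_id=5: no matching t2 row, dropped.
After projecting and ordering:
t2.dept_name | t1.emp_name
Finance | Omar
Finance | Vik
NULL | Omar
NULL | Vik

(Finance, Omar); (Finance, Vik); (NULL, Omar); (NULL, Vik)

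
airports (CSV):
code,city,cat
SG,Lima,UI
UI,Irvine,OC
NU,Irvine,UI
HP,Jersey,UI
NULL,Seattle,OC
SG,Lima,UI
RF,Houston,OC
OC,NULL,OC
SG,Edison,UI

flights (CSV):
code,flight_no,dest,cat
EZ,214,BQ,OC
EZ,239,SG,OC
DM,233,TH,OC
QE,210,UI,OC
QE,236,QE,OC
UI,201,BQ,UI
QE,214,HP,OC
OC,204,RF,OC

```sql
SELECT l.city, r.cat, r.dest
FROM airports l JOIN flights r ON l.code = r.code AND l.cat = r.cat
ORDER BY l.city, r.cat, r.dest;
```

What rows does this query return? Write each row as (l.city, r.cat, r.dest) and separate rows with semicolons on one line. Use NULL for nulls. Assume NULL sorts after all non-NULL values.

INNER JOIN keeps only pairs where the ON condition holds.
Matching on l.code = r.code AND l.cat = r.cat. A NULL in a compared column never satisfies the condition.
- l (code=SG, cat=UI) has no partner → excluded.
- l (code=UI, cat=OC) has no partner → excluded.
- l (code=NU, cat=UI) has no partner → excluded.
- l (code=HP, cat=UI) has no partner → excluded.
- l (code=NULL, cat=OC) has no partner → excluded.
- l (code=SG, cat=UI) has no partner → excluded.
- l (code=RF, cat=OC) has no partner → excluded.
- l (code=OC, cat=OC) pairs with 1 row(s) of r.
- l (code=SG, cat=UI) has no partner → excluded.
After projecting and ordering:
l.city | r.cat | r.dest
NULL | OC | RF

(NULL, OC, RF)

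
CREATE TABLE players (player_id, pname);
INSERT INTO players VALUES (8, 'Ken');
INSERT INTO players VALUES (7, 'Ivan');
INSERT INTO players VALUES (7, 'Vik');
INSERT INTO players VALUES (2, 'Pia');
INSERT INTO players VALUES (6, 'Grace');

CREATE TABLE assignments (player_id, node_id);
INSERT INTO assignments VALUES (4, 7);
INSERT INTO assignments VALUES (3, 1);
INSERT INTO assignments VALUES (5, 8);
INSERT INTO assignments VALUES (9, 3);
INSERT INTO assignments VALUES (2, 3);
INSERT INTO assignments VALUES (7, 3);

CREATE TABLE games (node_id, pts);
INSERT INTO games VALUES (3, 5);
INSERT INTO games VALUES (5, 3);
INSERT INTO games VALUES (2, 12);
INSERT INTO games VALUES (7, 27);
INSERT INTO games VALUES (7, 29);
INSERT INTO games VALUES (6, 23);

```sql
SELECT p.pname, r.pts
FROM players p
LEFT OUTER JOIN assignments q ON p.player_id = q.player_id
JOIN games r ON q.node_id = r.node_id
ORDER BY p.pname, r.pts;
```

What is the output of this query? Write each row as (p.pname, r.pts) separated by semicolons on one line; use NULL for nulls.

(Ivan, 5); (Pia, 5); (Vik, 5)

Joins associate left-to-right: players LEFT JOIN assignments on player_id gives 5 intermediate row(s).
Then INNER JOIN `games r` on node_id: keep only rows whose q.node_id appears in r.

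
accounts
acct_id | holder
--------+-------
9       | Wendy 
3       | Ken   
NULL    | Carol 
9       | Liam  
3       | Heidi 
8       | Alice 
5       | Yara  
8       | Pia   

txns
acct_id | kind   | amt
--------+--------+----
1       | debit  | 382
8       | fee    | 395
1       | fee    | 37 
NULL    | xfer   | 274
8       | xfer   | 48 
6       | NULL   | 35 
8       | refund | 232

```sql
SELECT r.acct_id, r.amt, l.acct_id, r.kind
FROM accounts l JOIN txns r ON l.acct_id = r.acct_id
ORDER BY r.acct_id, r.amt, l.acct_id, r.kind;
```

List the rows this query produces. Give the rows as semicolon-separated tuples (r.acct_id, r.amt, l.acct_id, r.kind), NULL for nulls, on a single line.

INNER JOIN keeps only pairs where the ON condition holds.
Matching on l.acct_id = r.acct_id. A NULL in a compared column never satisfies the condition.
- acct_id=9: no matching r row, dropped.
- acct_id=3: no matching r row, dropped.
- acct_id=NULL: no matching r row, dropped.
- acct_id=9: no matching r row, dropped.
- acct_id=3: no matching r row, dropped.
- acct_id=8: 3 matching r row(s), so 3 row(s) emitted.
- acct_id=5: no matching r row, dropped.
- acct_id=8: 3 matching r row(s), so 3 row(s) emitted.
After projecting and ordering:
r.acct_id | r.amt | l.acct_id | r.kind
8 | 48 | 8 | xfer
8 | 48 | 8 | xfer
8 | 232 | 8 | refund
8 | 232 | 8 | refund
8 | 395 | 8 | fee
8 | 395 | 8 | fee

(8, 48, 8, xfer); (8, 48, 8, xfer); (8, 232, 8, refund); (8, 232, 8, refund); (8, 395, 8, fee); (8, 395, 8, fee)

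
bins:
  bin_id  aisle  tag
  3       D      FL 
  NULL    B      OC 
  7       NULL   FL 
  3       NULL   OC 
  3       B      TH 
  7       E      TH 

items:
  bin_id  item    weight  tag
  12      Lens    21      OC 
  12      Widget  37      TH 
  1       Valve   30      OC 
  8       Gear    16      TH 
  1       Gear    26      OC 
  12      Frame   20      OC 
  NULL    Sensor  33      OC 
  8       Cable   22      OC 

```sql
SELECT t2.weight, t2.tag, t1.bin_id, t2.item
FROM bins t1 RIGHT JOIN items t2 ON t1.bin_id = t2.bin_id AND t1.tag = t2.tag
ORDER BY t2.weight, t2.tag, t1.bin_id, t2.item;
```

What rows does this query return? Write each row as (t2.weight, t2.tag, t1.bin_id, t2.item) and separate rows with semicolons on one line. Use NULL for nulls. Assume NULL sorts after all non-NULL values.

(16, TH, NULL, Gear); (20, OC, NULL, Frame); (21, OC, NULL, Lens); (22, OC, NULL, Cable); (26, OC, NULL, Gear); (30, OC, NULL, Valve); (33, OC, NULL, Sensor); (37, TH, NULL, Widget)

RIGHT JOIN keeps every row from `items`; unmatched rows get NULL for `bins`'s columns.
Matching on t1.bin_id = t2.bin_id AND t1.tag = t2.tag. A NULL in a compared column never satisfies the condition.
- t1 row (bin_id=3, tag=FL): no match.
- t1 row (bin_id=NULL, tag=OC): no match.
- t1 row (bin_id=7, tag=FL): no match.
- t1 row (bin_id=3, tag=OC): no match.
- t1 row (bin_id=3, tag=TH): no match.
- t1 row (bin_id=7, tag=TH): no match.
- 8 t2 row(s) had no t1 match → kept, t1 columns NULL.
After projecting and ordering:
t2.weight | t2.tag | t1.bin_id | t2.item
16 | TH | NULL | Gear
20 | OC | NULL | Frame
21 | OC | NULL | Lens
22 | OC | NULL | Cable
26 | OC | NULL | Gear
30 | OC | NULL | Valve
33 | OC | NULL | Sensor
37 | TH | NULL | Widget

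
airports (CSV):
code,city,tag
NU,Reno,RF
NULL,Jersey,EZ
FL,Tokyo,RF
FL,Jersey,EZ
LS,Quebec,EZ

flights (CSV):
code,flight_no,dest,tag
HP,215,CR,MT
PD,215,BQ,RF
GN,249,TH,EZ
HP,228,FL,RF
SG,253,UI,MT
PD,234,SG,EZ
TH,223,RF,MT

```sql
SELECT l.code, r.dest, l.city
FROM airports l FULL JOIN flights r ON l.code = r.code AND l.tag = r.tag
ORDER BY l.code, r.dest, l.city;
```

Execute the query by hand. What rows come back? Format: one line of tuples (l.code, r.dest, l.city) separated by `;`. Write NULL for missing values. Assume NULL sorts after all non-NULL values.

(FL, NULL, Jersey); (FL, NULL, Tokyo); (LS, NULL, Quebec); (NU, NULL, Reno); (NULL, BQ, NULL); (NULL, CR, NULL); (NULL, FL, NULL); (NULL, RF, NULL); (NULL, SG, NULL); (NULL, TH, NULL); (NULL, UI, NULL); (NULL, NULL, Jersey)

FULL OUTER JOIN keeps every row from both sides; unmatched rows get NULL for the other side's columns.
Matching on l.code = r.code AND l.tag = r.tag. A NULL in a compared column never satisfies the condition.
- code=NU, tag=RF: no r row matches, row kept with r columns NULL.
- code=NULL, tag=EZ: no r row matches, row kept with r columns NULL.
- code=FL, tag=RF: no r row matches, row kept with r columns NULL.
- code=FL, tag=EZ: no r row matches, row kept with r columns NULL.
- code=LS, tag=EZ: no r row matches, row kept with r columns NULL.
- 7 r row(s) had no l match → kept, l columns NULL.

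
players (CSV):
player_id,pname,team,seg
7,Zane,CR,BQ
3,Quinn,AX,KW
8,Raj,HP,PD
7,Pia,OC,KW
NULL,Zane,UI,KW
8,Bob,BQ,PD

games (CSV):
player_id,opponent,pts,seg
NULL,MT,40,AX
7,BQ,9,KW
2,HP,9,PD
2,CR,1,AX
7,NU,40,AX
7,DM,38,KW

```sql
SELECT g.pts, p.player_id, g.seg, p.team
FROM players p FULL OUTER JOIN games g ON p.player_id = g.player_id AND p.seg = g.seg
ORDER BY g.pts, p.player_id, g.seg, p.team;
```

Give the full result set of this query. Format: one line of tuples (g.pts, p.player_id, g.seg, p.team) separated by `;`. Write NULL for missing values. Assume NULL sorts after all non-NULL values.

(1, NULL, AX, NULL); (9, 7, KW, OC); (9, NULL, PD, NULL); (38, 7, KW, OC); (40, NULL, AX, NULL); (40, NULL, AX, NULL); (NULL, 3, NULL, AX); (NULL, 7, NULL, CR); (NULL, 8, NULL, BQ); (NULL, 8, NULL, HP); (NULL, NULL, NULL, UI)

FULL OUTER JOIN keeps every row from both sides; unmatched rows get NULL for the other side's columns.
Matching on p.player_id = g.player_id AND p.seg = g.seg. A NULL in a compared column never satisfies the condition.
- p (player_id=7, seg=BQ) has no partner → padded with NULL.
- p (player_id=3, seg=KW) has no partner → padded with NULL.
- p (player_id=8, seg=PD) has no partner → padded with NULL.
- p (player_id=7, seg=KW) pairs with 2 row(s) of g.
- p (player_id=NULL, seg=KW) has no partner → padded with NULL.
- p (player_id=8, seg=PD) has no partner → padded with NULL.
- 4 row(s) from g found no p partner → padded with NULL.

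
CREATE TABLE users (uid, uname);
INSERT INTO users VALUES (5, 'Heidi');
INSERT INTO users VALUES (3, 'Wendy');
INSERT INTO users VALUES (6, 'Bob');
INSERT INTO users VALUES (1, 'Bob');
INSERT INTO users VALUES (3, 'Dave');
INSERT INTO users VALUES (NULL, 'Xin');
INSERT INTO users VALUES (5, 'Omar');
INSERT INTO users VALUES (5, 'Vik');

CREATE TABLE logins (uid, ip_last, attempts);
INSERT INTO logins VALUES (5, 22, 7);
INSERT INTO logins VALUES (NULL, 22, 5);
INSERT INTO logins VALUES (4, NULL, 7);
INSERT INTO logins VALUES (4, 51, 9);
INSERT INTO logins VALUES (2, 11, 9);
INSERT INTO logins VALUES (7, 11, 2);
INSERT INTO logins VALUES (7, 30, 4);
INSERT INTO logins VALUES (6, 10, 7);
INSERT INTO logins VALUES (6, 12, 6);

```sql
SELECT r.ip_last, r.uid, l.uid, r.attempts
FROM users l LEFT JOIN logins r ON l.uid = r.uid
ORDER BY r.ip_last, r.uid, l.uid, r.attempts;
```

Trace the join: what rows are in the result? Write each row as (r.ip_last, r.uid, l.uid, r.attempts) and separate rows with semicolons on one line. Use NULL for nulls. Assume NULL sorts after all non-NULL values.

LEFT JOIN keeps every row from `users`; unmatched rows get NULL for `logins`'s columns.
Matching on l.uid = r.uid. A NULL in a compared column never satisfies the condition.
- l row (uid=5): matches 1 r row(s) → 1 output row(s).
- l row (uid=3): no match → kept, r columns NULL.
- l row (uid=6): matches 2 r row(s) → 2 output row(s).
- l row (uid=1): no match → kept, r columns NULL.
- l row (uid=3): no match → kept, r columns NULL.
- l row (uid=NULL): no match → kept, r columns NULL.
- l row (uid=5): matches 1 r row(s) → 1 output row(s).
- l row (uid=5): matches 1 r row(s) → 1 output row(s).
After projecting and ordering:
r.ip_last | r.uid | l.uid | r.attempts
10 | 6 | 6 | 7
12 | 6 | 6 | 6
22 | 5 | 5 | 7
22 | 5 | 5 | 7
22 | 5 | 5 | 7
NULL | NULL | 1 | NULL
NULL | NULL | 3 | NULL
NULL | NULL | 3 | NULL
NULL | NULL | NULL | NULL

(10, 6, 6, 7); (12, 6, 6, 6); (22, 5, 5, 7); (22, 5, 5, 7); (22, 5, 5, 7); (NULL, NULL, 1, NULL); (NULL, NULL, 3, NULL); (NULL, NULL, 3, NULL); (NULL, NULL, NULL, NULL)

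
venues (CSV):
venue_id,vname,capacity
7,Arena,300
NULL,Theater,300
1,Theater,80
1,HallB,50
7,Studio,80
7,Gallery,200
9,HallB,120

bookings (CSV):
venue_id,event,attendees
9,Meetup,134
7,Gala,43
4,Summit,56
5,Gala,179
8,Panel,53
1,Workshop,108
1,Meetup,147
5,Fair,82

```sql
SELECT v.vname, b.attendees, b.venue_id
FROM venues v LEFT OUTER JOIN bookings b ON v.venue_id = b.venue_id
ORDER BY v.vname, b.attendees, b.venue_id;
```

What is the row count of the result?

9

LEFT JOIN keeps every row from `venues`; unmatched rows get NULL for `bookings`'s columns.
Matching on v.venue_id = b.venue_id. A NULL in a compared column never satisfies the condition.
- v[0] venue_id=7 → 1 match(es) in b → 1 row(s).
- v[1] venue_id=NULL → no match; kept with NULLs on the b side.
- v[2] venue_id=1 → 2 match(es) in b → 2 row(s).
- v[3] venue_id=1 → 2 match(es) in b → 2 row(s).
- v[4] venue_id=7 → 1 match(es) in b → 1 row(s).
- v[5] venue_id=7 → 1 match(es) in b → 1 row(s).
- v[6] venue_id=9 → 1 match(es) in b → 1 row(s).
Total: 8 matched + 1 padded = 9 rows.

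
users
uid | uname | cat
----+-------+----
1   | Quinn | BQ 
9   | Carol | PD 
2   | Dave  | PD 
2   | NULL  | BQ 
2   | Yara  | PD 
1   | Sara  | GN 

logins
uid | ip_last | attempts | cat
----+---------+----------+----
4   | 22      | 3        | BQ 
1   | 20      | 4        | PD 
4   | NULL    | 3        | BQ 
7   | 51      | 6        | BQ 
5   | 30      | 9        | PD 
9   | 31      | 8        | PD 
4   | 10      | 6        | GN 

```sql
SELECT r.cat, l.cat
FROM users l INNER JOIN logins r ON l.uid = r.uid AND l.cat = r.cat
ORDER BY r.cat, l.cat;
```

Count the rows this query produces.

1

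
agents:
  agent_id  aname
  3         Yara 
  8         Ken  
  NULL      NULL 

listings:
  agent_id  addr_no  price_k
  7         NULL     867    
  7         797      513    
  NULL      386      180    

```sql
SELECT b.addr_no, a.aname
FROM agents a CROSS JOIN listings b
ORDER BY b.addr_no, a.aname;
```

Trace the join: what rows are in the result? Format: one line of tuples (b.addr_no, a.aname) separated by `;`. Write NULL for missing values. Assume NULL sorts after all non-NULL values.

(386, Ken); (386, Yara); (386, NULL); (797, Ken); (797, Yara); (797, NULL); (NULL, Ken); (NULL, Yara); (NULL, NULL)

CROSS JOIN pairs every row of `agents` with every row of `listings`: 3 × 3 = 9 rows.
After projecting and ordering:
b.addr_no | a.aname
386 | Ken
386 | Yara
386 | NULL
797 | Ken
797 | Yara
797 | NULL
NULL | Ken
NULL | Yara
NULL | NULL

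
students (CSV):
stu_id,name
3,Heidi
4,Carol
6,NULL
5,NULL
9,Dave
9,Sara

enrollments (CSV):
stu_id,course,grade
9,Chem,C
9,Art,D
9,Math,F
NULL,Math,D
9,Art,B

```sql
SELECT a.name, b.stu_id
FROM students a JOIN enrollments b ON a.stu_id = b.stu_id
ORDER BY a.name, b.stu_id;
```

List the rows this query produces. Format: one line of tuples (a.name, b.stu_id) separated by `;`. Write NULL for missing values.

(Dave, 9); (Dave, 9); (Dave, 9); (Dave, 9); (Sara, 9); (Sara, 9); (Sara, 9); (Sara, 9)

INNER JOIN keeps only pairs where the ON condition holds.
Matching on a.stu_id = b.stu_id. A NULL in a compared column never satisfies the condition.
Matched pairs: 8.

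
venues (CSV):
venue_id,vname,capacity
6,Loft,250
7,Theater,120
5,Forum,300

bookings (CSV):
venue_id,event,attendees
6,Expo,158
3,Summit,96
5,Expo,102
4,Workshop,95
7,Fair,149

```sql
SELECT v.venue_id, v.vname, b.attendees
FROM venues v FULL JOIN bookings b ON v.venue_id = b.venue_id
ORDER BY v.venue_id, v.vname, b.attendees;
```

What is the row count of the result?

FULL OUTER JOIN keeps every row from both sides; unmatched rows get NULL for the other side's columns.
Matching on v.venue_id = b.venue_id.
Matched pairs: 3; unmatched v rows kept: 0; unmatched b rows kept: 2.
Total: 3 matched + 2 padded = 5 rows.

5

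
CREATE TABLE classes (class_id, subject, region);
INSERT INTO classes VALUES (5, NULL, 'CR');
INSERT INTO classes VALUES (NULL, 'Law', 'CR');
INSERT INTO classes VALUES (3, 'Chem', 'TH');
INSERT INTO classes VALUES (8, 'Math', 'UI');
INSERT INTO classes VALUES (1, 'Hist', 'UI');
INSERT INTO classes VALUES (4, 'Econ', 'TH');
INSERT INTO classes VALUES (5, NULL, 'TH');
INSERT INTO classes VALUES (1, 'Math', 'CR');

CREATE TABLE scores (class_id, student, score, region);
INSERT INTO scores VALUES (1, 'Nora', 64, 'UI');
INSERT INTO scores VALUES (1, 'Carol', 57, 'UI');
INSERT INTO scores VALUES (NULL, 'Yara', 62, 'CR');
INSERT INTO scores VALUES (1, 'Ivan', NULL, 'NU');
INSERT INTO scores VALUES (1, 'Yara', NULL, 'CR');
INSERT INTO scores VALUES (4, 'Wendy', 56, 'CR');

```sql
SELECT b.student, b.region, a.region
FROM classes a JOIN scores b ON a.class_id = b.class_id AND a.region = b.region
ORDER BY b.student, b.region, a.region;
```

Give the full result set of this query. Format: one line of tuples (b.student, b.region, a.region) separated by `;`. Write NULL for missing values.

INNER JOIN keeps only pairs where the ON condition holds.
Matching on a.class_id = b.class_id AND a.region = b.region. A NULL in a compared column never satisfies the condition.
- class_id=5, region=CR: no matching b row, dropped.
- class_id=NULL, region=CR: no matching b row, dropped.
- class_id=3, region=TH: no matching b row, dropped.
- class_id=8, region=UI: no matching b row, dropped.
- class_id=1, region=UI: 2 matching b row(s), so 2 row(s) emitted.
- class_id=4, region=TH: no matching b row, dropped.
- class_id=5, region=TH: no matching b row, dropped.
- class_id=1, region=CR: 1 matching b row(s), so 1 row(s) emitted.
After projecting and ordering:
b.student | b.region | a.region
Carol | UI | UI
Nora | UI | UI
Yara | CR | CR

(Carol, UI, UI); (Nora, UI, UI); (Yara, CR, CR)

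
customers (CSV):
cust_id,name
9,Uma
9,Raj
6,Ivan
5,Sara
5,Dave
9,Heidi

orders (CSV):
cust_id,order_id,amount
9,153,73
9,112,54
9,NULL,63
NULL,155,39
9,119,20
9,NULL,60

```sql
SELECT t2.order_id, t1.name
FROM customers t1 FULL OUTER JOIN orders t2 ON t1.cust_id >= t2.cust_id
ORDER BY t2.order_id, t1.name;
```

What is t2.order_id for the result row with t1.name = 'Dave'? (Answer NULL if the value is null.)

NULL

FULL OUTER JOIN keeps every row from both sides; unmatched rows get NULL for the other side's columns.
Matching on t1.cust_id >= t2.cust_id. A NULL in a compared column never satisfies the condition.
Matched pairs: 15; unmatched t1 rows kept: 3; unmatched t2 rows kept: 1.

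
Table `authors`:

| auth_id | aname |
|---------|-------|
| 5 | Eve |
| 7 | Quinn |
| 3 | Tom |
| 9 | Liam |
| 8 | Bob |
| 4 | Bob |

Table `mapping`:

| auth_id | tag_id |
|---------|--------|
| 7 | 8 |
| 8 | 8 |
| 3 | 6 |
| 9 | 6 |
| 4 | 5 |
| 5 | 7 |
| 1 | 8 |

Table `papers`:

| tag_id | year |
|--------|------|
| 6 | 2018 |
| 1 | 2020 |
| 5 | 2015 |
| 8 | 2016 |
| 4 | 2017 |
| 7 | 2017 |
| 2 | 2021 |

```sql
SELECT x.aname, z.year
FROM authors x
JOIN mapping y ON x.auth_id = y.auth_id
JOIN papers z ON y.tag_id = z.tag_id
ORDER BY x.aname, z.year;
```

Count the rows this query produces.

Joins associate left-to-right: authors INNER JOIN mapping on auth_id gives 6 intermediate row(s).
Then INNER JOIN `papers z` on tag_id: keep only rows whose y.tag_id appears in z.
Result: 6 row(s).

6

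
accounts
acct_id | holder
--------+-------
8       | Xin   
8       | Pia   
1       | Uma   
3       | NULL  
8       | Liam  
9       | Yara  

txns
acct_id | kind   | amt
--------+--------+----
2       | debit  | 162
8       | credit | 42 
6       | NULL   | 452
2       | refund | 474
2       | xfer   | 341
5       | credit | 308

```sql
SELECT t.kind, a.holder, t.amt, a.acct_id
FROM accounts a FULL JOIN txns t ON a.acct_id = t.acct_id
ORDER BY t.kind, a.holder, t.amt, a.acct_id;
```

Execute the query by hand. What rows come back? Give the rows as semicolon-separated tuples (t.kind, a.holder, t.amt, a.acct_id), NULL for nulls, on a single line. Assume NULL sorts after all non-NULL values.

(credit, Liam, 42, 8); (credit, Pia, 42, 8); (credit, Xin, 42, 8); (credit, NULL, 308, NULL); (debit, NULL, 162, NULL); (refund, NULL, 474, NULL); (xfer, NULL, 341, NULL); (NULL, Uma, NULL, 1); (NULL, Yara, NULL, 9); (NULL, NULL, 452, NULL); (NULL, NULL, NULL, 3)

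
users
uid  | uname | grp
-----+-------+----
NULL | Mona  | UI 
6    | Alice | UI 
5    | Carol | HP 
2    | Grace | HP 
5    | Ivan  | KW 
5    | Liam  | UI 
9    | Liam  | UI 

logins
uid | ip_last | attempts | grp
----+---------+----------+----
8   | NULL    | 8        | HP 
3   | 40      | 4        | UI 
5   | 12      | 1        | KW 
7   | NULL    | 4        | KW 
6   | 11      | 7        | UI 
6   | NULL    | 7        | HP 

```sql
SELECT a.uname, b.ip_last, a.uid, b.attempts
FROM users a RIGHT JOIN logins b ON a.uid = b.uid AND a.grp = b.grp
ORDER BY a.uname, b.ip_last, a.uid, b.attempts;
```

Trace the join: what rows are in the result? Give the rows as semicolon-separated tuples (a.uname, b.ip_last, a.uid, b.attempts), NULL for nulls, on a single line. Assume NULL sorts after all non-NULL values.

(Alice, 11, 6, 7); (Ivan, 12, 5, 1); (NULL, 40, NULL, 4); (NULL, NULL, NULL, 4); (NULL, NULL, NULL, 7); (NULL, NULL, NULL, 8)

RIGHT JOIN keeps every row from `logins`; unmatched rows get NULL for `users`'s columns.
Matching on a.uid = b.uid AND a.grp = b.grp. A NULL in a compared column never satisfies the condition.
- a row (uid=NULL, grp=UI): no match.
- a row (uid=6, grp=UI): matches 1 b row(s) → 1 output row(s).
- a row (uid=5, grp=HP): no match.
- a row (uid=2, grp=HP): no match.
- a row (uid=5, grp=KW): matches 1 b row(s) → 1 output row(s).
- a row (uid=5, grp=UI): no match.
- a row (uid=9, grp=UI): no match.
- 4 row(s) from b found no a partner → padded with NULL.
After projecting and ordering:
a.uname | b.ip_last | a.uid | b.attempts
Alice | 11 | 6 | 7
Ivan | 12 | 5 | 1
NULL | 40 | NULL | 4
NULL | NULL | NULL | 4
NULL | NULL | NULL | 7
NULL | NULL | NULL | 8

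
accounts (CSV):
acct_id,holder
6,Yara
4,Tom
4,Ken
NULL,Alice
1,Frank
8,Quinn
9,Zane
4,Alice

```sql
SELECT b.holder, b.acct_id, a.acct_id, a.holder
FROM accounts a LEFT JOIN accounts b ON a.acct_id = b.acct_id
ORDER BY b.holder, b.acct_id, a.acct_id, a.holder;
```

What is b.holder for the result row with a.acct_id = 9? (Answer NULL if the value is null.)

Zane

LEFT JOIN keeps every row from `accounts a`; unmatched rows get NULL for `accounts b`'s columns.
Matching on a.acct_id = b.acct_id. A NULL in a compared column never satisfies the condition.
- a (acct_id=6) pairs with 1 row(s) of b.
- a (acct_id=4) pairs with 3 row(s) of b.
- a (acct_id=4) pairs with 3 row(s) of b.
- a (acct_id=NULL) has no partner → padded with NULL.
- a (acct_id=1) pairs with 1 row(s) of b.
- a (acct_id=8) pairs with 1 row(s) of b.
- a (acct_id=9) pairs with 1 row(s) of b.
- a (acct_id=4) pairs with 3 row(s) of b.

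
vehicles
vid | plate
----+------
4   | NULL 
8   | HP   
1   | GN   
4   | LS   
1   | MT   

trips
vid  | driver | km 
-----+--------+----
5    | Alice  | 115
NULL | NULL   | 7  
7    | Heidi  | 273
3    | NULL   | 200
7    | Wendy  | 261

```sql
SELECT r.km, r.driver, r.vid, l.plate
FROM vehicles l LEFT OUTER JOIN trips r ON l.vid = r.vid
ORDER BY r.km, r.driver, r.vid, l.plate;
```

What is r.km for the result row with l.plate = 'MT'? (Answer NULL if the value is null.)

NULL

LEFT JOIN keeps every row from `vehicles`; unmatched rows get NULL for `trips`'s columns.
Matching on l.vid = r.vid. A NULL in a compared column never satisfies the condition.
Matched pairs: 0; unmatched l rows kept: 5.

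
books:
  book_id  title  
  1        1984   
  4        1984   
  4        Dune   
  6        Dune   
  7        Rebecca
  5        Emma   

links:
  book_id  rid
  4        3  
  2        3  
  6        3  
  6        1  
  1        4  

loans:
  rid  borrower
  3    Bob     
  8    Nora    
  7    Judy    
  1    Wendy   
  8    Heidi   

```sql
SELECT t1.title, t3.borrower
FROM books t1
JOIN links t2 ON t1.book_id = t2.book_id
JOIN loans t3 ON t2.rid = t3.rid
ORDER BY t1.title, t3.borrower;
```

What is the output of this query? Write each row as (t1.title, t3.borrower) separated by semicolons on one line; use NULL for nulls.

Joins associate left-to-right: books INNER JOIN links on book_id gives 5 intermediate row(s).
Then INNER JOIN `loans t3` on rid: keep only rows whose t2.rid appears in t3.

(1984, Bob); (Dune, Bob); (Dune, Bob); (Dune, Wendy)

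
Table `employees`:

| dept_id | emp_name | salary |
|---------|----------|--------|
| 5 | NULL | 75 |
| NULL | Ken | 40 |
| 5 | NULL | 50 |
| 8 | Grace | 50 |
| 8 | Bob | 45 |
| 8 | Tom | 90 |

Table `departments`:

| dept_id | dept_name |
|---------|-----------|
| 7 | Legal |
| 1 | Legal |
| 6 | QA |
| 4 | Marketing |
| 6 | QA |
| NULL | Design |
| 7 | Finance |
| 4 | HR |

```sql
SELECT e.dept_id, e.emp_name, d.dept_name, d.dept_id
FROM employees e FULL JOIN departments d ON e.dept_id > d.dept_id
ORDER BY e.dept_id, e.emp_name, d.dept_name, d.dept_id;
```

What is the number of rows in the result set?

29

FULL OUTER JOIN keeps every row from both sides; unmatched rows get NULL for the other side's columns.
Matching on e.dept_id > d.dept_id. A NULL in a compared column never satisfies the condition.
Matched pairs: 27; unmatched e rows kept: 1; unmatched d rows kept: 1.
Total: 27 matched + 2 padded = 29 rows.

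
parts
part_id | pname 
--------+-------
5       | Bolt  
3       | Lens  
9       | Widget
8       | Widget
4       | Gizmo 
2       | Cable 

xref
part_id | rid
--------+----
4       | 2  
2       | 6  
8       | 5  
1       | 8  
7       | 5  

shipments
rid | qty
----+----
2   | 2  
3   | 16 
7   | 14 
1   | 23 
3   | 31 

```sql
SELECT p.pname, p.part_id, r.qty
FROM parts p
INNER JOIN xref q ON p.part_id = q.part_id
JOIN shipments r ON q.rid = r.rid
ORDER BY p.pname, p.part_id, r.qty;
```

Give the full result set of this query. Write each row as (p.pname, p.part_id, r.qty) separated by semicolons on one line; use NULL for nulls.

Evaluate left to right. First `parts p INNER JOIN xref q` on part_id: 3 row(s).
Then INNER JOIN `shipments r` on rid: keep only rows whose q.rid appears in r.

(Gizmo, 4, 2)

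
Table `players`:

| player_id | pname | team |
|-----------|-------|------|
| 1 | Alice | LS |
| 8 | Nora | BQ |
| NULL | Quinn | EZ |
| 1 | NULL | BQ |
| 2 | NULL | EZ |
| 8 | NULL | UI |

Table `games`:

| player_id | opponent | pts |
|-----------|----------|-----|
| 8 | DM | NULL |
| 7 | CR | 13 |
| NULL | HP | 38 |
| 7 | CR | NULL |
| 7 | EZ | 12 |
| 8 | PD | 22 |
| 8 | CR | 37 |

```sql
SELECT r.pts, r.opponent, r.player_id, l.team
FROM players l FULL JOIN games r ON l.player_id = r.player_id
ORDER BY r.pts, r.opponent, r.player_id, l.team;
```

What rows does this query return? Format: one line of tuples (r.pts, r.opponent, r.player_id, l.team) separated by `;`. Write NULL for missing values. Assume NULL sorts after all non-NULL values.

(12, EZ, 7, NULL); (13, CR, 7, NULL); (22, PD, 8, BQ); (22, PD, 8, UI); (37, CR, 8, BQ); (37, CR, 8, UI); (38, HP, NULL, NULL); (NULL, CR, 7, NULL); (NULL, DM, 8, BQ); (NULL, DM, 8, UI); (NULL, NULL, NULL, BQ); (NULL, NULL, NULL, EZ); (NULL, NULL, NULL, EZ); (NULL, NULL, NULL, LS)

FULL OUTER JOIN keeps every row from both sides; unmatched rows get NULL for the other side's columns.
Matching on l.player_id = r.player_id. A NULL in a compared column never satisfies the condition.
Matched pairs: 6; unmatched l rows kept: 4; unmatched r rows kept: 4.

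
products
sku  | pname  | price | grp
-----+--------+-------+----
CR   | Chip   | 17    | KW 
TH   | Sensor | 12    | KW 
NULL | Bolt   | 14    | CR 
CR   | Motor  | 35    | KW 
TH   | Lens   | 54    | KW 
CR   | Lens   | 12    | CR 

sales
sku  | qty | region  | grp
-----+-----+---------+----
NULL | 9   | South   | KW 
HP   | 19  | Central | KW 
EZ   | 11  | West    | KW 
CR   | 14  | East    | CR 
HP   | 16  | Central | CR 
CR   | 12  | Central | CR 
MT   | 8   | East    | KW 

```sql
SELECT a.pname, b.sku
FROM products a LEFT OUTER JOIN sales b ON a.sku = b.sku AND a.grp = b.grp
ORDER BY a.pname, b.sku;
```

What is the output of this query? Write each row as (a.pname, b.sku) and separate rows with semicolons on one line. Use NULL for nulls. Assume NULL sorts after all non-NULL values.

(Bolt, NULL); (Chip, NULL); (Lens, CR); (Lens, CR); (Lens, NULL); (Motor, NULL); (Sensor, NULL)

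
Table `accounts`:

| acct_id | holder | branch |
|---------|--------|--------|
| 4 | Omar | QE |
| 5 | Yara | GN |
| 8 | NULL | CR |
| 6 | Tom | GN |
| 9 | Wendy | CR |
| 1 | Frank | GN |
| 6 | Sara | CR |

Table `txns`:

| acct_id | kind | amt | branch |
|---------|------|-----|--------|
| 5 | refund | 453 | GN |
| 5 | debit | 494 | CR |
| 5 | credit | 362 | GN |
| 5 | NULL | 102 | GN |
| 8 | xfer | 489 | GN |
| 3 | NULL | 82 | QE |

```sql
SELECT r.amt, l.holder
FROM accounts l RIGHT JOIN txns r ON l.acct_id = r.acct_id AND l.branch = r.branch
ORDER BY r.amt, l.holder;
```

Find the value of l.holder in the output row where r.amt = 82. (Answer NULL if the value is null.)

RIGHT JOIN keeps every row from `txns`; unmatched rows get NULL for `accounts`'s columns.
Matching on l.acct_id = r.acct_id AND l.branch = r.branch.
- l (acct_id=4, branch=QE) has no partner in r.
- l (acct_id=5, branch=GN) pairs with 3 row(s) of r.
- l (acct_id=8, branch=CR) has no partner in r.
- l (acct_id=6, branch=GN) has no partner in r.
- l (acct_id=9, branch=CR) has no partner in r.
- l (acct_id=1, branch=GN) has no partner in r.
- l (acct_id=6, branch=CR) has no partner in r.
- 3 r row(s) had no l match → kept, l columns NULL.

NULL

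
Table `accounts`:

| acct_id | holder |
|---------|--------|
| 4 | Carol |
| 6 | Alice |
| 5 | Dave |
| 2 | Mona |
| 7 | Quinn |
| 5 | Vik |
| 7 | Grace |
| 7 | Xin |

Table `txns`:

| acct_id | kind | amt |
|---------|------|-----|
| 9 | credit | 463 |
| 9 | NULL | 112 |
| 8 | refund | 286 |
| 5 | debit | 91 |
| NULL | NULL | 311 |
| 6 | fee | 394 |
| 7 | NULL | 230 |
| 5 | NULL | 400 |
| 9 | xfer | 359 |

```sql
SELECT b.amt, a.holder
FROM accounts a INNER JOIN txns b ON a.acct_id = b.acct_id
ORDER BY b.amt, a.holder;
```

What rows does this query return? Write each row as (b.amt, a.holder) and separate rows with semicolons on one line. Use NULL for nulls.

(91, Dave); (91, Vik); (230, Grace); (230, Quinn); (230, Xin); (394, Alice); (400, Dave); (400, Vik)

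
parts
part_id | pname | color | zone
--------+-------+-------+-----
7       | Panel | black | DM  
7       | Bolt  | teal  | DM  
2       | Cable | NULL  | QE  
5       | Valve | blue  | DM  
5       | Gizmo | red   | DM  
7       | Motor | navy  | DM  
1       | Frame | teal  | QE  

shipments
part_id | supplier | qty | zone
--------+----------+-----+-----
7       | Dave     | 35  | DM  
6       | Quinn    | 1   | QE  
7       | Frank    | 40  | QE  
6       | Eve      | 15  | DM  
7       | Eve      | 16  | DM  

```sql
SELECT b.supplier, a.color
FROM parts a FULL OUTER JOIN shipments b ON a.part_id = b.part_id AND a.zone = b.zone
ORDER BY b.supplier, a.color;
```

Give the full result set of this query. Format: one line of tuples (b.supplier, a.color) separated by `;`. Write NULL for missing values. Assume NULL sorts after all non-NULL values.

FULL OUTER JOIN keeps every row from both sides; unmatched rows get NULL for the other side's columns.
Matching on a.part_id = b.part_id AND a.zone = b.zone.
Matched pairs: 6; unmatched a rows kept: 4; unmatched b rows kept: 3.

(Dave, black); (Dave, navy); (Dave, teal); (Eve, black); (Eve, navy); (Eve, teal); (Eve, NULL); (Frank, NULL); (Quinn, NULL); (NULL, blue); (NULL, red); (NULL, teal); (NULL, NULL)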